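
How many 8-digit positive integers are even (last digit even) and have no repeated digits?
Last∈{0,2,4,6,8}. Last=0: 181440. Last nonzero: 4×8×P(8,6) = 645120. Total = 826560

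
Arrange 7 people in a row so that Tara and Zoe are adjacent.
Treat as block: (7-1)! × 2! = 720 × 2 = 1440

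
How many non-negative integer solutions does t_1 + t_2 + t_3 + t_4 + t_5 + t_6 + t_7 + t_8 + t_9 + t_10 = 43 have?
C(43+10-1, 10-1) = C(52, 9) = 3679075400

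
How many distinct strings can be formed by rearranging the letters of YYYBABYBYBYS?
12! / (1! × 6! × 4! × 1!) = 27720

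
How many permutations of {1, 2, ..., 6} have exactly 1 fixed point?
Choose the 1 fixed point C(6,1) = 6, derange the rest: !5 = Σ_{j=0}^{5} (-1)^j·5!/j! = 120 - 120 + 60 - 20 + 5 - 1 = 44. Product = 6 × 44 = 264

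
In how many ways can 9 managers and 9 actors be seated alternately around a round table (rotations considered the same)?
Fix one of the managers: (9-1)! ways for the remaining managers, × 9! ways for the actors = 40320 × 362880 = 14631321600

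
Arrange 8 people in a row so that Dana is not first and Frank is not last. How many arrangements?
By inclusion-exclusion: 8! - 2×(8-1)! + (8-2)! = 40320 - 10080 + 720 = 30960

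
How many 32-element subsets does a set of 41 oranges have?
C(41,32) = 41!/(32!×9!) = 350343565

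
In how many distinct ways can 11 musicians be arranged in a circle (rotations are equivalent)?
Circular: fix one position, arrange the rest. (11-1)! = 3628800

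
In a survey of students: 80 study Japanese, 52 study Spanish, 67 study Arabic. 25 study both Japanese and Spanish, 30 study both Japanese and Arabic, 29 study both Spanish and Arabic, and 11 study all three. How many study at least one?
|A∪B∪C| = 80+52+67-25-30-29+11 = 126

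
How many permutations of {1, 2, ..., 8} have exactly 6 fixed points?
Choose the 6 fixed points C(8,6) = 28, derange the rest: !2 = Σ_{j=0}^{2} (-1)^j·2!/j! = 2 - 2 + 1 = 1. Product = 28 × 1 = 28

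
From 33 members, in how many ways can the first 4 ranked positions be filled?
P(33,4) = 33!/(33-4)! = 982080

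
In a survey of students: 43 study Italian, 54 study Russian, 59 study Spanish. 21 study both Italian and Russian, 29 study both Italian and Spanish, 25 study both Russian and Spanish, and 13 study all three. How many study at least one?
|A∪B∪C| = 43+54+59-21-29-25+13 = 94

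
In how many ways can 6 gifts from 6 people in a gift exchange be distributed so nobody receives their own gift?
!6 = Σ_{j=0}^{6} (-1)^j·6!/j! = 720 - 720 + 360 - 120 + 30 - 6 + 1 = 265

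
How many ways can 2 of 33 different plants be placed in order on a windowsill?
P(33,2) = 33!/(33-2)! = 1056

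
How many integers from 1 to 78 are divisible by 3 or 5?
⌊78/3⌋ + ⌊78/5⌋ - ⌊78/15⌋ = 26 + 15 - 5 = 36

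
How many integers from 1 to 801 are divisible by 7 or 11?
⌊801/7⌋ + ⌊801/11⌋ - ⌊801/77⌋ = 114 + 72 - 10 = 176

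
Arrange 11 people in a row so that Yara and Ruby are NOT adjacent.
Total - adjacent = 11! - (11-1)!×2 = 39916800 - 7257600 = 32659200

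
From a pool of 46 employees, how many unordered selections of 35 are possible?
C(46,35) = 46!/(35!×11!) = 13340783196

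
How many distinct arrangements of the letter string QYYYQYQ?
7! / (4! × 3!) = 35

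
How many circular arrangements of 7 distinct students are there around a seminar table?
Circular: fix one position, arrange the rest. (7-1)! = 720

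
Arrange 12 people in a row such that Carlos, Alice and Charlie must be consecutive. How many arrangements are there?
Treat the 3 as one block: (12-3+1)! × 3! = 3628800 × 6 = 21772800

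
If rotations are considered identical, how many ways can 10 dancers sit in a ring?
Circular: fix one position, arrange the rest. (10-1)! = 362880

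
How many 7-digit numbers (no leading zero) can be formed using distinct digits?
First digit: 9 choices (nonzero). Then descending: 9 × 9 × 8 × 7 × 6 × 5 × 4 = 544320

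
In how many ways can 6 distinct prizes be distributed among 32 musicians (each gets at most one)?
P(32,6) = 32!/(32-6)! = 652458240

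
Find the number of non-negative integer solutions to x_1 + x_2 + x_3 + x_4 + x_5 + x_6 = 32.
C(32+6-1, 6-1) = C(37, 5) = 435897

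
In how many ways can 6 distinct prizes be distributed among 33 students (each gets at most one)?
P(33,6) = 33!/(33-6)! = 797448960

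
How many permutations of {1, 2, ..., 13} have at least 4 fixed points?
Exactly j fixed points: C(13,j)·!(13-j); sum over j ≥ 4 (derangement numbers via !m = (m-1)·(!(m-1) + !(m-2)): !0..!9 = 1, 0, 1, 2, 9, 44, 265, 1854, 14833, 133496). Σ_{j=4}^{13} C(13,j)·!(13-j) = C(13,4)·!9 + C(13,5)·!8 + C(13,6)·!7 + C(13,7)·!6 + C(13,8)·!5 + C(13,9)·!4 + C(13,10)·!3 + C(13,11)·!2 + C(13,12)·!1 + C(13,13)·!0 = 715·133496 + 1287·14833 + 1716·1854 + 1716·265 + 1287·44 + 715·9 + 286·2 + 78·1 + 13·0 + 1·1 = 118239629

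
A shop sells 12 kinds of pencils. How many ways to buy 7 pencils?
C(7+12-1, 12-1) = C(18, 11) = 31824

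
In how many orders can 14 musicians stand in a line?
14! = 87178291200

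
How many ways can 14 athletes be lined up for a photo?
14! = 87178291200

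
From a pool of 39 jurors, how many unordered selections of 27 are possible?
C(39,27) = 39!/(27!×12!) = 3910797436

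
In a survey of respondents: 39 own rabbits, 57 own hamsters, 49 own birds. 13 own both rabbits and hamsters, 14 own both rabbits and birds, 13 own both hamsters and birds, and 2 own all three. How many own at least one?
|A∪B∪C| = 39+57+49-13-14-13+2 = 107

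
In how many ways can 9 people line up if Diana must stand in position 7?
Fix one position: (9-1)! = 40320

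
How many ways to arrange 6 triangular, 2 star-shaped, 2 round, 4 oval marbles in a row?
14! / (6! × 2! × 2! × 4!) = 1261260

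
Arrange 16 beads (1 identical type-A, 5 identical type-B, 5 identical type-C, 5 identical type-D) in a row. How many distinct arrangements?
16! / (1! × 5! × 5! × 5!) = 12108096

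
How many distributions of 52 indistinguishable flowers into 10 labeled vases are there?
C(52+10-1, 10-1) = C(61, 9) = 17341763505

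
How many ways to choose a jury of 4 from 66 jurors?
C(66,4) = 66!/(4!×62!) = 720720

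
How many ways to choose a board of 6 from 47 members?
C(47,6) = 47!/(6!×41!) = 10737573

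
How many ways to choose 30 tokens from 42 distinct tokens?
C(42,30) = 42!/(30!×12!) = 11058116888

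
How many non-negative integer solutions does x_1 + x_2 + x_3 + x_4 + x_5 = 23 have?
C(23+5-1, 5-1) = C(27, 4) = 17550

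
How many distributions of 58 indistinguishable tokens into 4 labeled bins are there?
C(58+4-1, 4-1) = C(61, 3) = 35990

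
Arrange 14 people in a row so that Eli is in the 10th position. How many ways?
Fix one position: (14-1)! = 6227020800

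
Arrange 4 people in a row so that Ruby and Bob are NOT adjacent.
Total - adjacent = 4! - (4-1)!×2 = 24 - 12 = 12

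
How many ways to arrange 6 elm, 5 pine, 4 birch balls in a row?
15! / (6! × 5! × 4!) = 630630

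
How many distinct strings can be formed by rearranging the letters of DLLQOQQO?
8! / (1! × 2! × 2! × 3!) = 1680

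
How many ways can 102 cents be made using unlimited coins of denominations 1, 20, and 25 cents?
Coefficient of x^102 in 1/(1-x^1) · 1/(1-x^20) · 1/(1-x^25). Case on j = number of 25-cent coins (j = 0..4); remainder r = 102 - 25j is made from {1,20} in ⌊r/20⌋+1 ways. r = 102, 77, 52, 27, 2 → 6 + 4 + 3 + 2 + 1 = 16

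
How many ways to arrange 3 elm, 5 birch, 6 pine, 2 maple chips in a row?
16! / (3! × 5! × 6! × 2!) = 20180160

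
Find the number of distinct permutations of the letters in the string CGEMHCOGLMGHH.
13! / (1! × 1! × 3! × 2! × 1! × 3! × 2!) = 43243200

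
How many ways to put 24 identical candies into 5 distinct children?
C(24+5-1, 5-1) = C(28, 4) = 20475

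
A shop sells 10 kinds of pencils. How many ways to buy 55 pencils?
C(55+10-1, 10-1) = C(64, 9) = 27540584512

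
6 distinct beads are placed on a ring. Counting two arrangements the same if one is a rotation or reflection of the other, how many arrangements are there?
(6-1)!/2 = 120/2 = 60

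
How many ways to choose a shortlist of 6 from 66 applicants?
C(66,6) = 66!/(6!×60!) = 90858768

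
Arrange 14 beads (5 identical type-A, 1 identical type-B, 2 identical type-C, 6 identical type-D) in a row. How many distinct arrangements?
14! / (5! × 1! × 2! × 6!) = 504504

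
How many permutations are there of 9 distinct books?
9! = 362880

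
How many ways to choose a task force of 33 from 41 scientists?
C(41,33) = 41!/(33!×8!) = 95548245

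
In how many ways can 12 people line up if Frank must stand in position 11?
Fix one position: (12-1)! = 39916800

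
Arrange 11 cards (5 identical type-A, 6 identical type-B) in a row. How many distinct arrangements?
11! / (5! × 6!) = 462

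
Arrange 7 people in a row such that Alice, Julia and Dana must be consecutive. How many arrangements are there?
Treat the 3 as one block: (7-3+1)! × 3! = 120 × 6 = 720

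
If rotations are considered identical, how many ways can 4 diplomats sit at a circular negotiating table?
Circular: fix one position, arrange the rest. (4-1)! = 6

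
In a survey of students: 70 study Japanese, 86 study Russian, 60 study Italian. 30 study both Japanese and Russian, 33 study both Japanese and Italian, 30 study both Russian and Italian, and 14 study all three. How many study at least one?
|A∪B∪C| = 70+86+60-30-33-30+14 = 137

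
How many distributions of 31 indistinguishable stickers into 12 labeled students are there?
C(31+12-1, 12-1) = C(42, 11) = 4280561376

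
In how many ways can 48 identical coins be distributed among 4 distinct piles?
C(48+4-1, 4-1) = C(51, 3) = 20825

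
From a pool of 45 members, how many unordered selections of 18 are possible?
C(45,18) = 45!/(18!×27!) = 1715884494940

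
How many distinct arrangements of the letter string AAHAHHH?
7! / (3! × 4!) = 35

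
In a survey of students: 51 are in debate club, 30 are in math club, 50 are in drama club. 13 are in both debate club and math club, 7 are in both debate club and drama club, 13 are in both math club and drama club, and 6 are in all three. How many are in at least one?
|A∪B∪C| = 51+30+50-13-7-13+6 = 104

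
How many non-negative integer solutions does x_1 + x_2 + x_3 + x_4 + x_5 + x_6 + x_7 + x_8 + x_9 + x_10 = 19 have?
C(19+10-1, 10-1) = C(28, 9) = 6906900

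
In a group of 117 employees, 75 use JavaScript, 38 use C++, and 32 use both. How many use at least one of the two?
|A∪B| = |A| + |B| - |A∩B| = 75 + 38 - 32 = 81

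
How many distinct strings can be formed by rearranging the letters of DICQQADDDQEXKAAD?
16! / (1! × 1! × 3! × 5! × 1! × 3! × 1! × 1!) = 4843238400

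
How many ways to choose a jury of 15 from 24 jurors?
C(24,15) = 24!/(15!×9!) = 1307504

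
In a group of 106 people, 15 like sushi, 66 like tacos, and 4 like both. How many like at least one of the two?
|A∪B| = |A| + |B| - |A∩B| = 15 + 66 - 4 = 77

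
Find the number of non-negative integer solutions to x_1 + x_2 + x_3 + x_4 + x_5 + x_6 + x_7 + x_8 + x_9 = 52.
C(52+9-1, 9-1) = C(60, 8) = 2558620845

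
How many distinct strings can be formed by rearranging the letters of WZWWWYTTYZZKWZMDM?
17! / (2! × 4! × 2! × 2! × 5! × 1! × 1!) = 15437822400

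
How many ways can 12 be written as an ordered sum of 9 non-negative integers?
C(12+9-1, 9-1) = C(20, 8) = 125970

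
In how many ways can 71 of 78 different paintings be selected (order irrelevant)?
C(78,71) = 78!/(71!×7!) = 2641902120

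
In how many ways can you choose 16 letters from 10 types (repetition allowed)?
C(16+10-1, 10-1) = C(25, 9) = 2042975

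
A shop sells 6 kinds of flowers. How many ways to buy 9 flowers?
C(9+6-1, 6-1) = C(14, 5) = 2002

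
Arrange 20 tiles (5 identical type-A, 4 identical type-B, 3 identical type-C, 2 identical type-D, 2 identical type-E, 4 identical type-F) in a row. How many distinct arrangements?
20! / (5! × 4! × 3! × 2! × 2! × 4!) = 1466593128000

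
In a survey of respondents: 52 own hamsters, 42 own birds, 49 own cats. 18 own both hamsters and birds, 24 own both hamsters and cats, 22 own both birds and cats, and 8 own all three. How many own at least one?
|A∪B∪C| = 52+42+49-18-24-22+8 = 87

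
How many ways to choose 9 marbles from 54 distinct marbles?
C(54,9) = 54!/(9!×45!) = 5317936260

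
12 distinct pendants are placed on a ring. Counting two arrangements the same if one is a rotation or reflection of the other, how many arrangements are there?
(12-1)!/2 = 39916800/2 = 19958400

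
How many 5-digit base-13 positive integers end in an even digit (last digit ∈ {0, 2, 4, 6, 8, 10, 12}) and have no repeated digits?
Last∈{0,2,4,6,8,10,12}. Last=0: 11880. Last nonzero: 6×11×P(11,3) = 65340. Total = 77220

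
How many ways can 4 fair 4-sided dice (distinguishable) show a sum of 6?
Coefficient of x^6 in (x + x² + ... + x^4)^4. By inclusion-exclusion on dice exceeding 4: Σ_j (-1)^j C(4,j)·C(6-1-4j, 3) = C(4,0)·C(5,3) = 1·10 = 10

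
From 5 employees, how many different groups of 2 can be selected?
C(5,2) = 5!/(2!×3!) = 10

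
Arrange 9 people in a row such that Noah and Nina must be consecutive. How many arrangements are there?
Treat the 2 as one block: (9-2+1)! × 2! = 40320 × 2 = 80640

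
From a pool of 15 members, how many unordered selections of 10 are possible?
C(15,10) = 15!/(10!×5!) = 3003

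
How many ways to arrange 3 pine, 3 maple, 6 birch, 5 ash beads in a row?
17! / (3! × 3! × 6! × 5!) = 114354240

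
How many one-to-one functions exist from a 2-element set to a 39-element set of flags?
P(39,2) = 39!/(39-2)! = 1482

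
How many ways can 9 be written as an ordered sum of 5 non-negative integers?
C(9+5-1, 5-1) = C(13, 4) = 715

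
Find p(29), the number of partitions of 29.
Pentagonal recurrence p(n) = p(n-1) + p(n-2) - p(n-5) - p(n-7) + p(n-12) + p(n-15) - ... gives p(0..28) = 1, 1, 2, 3, 5, 7, 11, 15, 22, 30, 42, 56, 77, 101, 135, 176, 231, 297, 385, 490, 627, 792, 1002, 1255, 1575, 1958, 2436, 3010, 3718. p(29) = p(28) + p(27) - p(24) - p(22) + p(17) + p(14) - p(7) - p(3) = 3718 + 3010 - 1575 - 1002 + 297 + 135 - 15 - 3 = 4565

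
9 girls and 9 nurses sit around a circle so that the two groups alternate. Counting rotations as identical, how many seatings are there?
Fix one of the girls: (9-1)! ways for the remaining girls, × 9! ways for the nurses = 40320 × 362880 = 14631321600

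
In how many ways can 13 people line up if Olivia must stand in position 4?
Fix one position: (13-1)! = 479001600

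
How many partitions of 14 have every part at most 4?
Let r_j(i) = number of partitions of i into parts ≤ j, for i = 0..14. r_1(i) = 1 for all i; r_j(i) = r_{j-1}(i) + r_j(i-j). Rows j = 2..4: ≤2: 1 1 2 2 3 3 4 4 5 5 6 6 7 7 8; ≤3: 1 1 2 3 4 5 7 8 10 12 14 16 19 21 24; ≤4: 1 1 2 3 5 6 9 11 15 18 23 27 34 39 47. r_4(14) = 47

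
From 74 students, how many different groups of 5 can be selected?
C(74,5) = 74!/(5!×69!) = 16108764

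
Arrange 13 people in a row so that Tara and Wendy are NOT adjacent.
Total - adjacent = 13! - (13-1)!×2 = 6227020800 - 958003200 = 5269017600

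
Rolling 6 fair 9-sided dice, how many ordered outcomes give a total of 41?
Coefficient of x^41 in (x + x² + ... + x^9)^6. By inclusion-exclusion on dice exceeding 9: Σ_j (-1)^j C(6,j)·C(41-1-9j, 5) = C(6,0)·C(40,5) - C(6,1)·C(31,5) + C(6,2)·C(22,5) - C(6,3)·C(13,5) = 1·658008 - 6·169911 + 15·26334 - 20·1287 = 7812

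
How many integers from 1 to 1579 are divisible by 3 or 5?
⌊1579/3⌋ + ⌊1579/5⌋ - ⌊1579/15⌋ = 526 + 315 - 105 = 736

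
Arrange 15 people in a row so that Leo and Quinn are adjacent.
Treat as block: (15-1)! × 2! = 87178291200 × 2 = 174356582400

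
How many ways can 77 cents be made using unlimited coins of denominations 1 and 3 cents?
Coefficient of x^77 in 1/(1-x^1) · 1/(1-x^3). Use j coins of 3 for j = 0..⌊77/3⌋ = 25, the rest in 1s: 25 + 1 = 26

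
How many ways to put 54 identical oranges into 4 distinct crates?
C(54+4-1, 4-1) = C(57, 3) = 29260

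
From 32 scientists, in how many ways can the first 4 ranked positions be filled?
P(32,4) = 32!/(32-4)! = 863040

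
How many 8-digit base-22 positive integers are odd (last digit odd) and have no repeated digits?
Last∈{1,3,5,7,9,11,13,15,17,19,21}. Last=0: 0. Last nonzero: 11×20×P(20,6) = 6139584000. Total = 6139584000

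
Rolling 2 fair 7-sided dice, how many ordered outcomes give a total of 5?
Coefficient of x^5 in (x + x² + ... + x^7)^2. By inclusion-exclusion on dice exceeding 7: Σ_j (-1)^j C(2,j)·C(5-1-7j, 1) = C(2,0)·C(4,1) = 1·4 = 4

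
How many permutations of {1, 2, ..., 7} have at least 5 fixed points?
Exactly j fixed points: C(7,j)·!(7-j); sum over j ≥ 5 (derangement numbers via !m = (m-1)·(!(m-1) + !(m-2)): !0..!2 = 1, 0, 1). Σ_{j=5}^{7} C(7,j)·!(7-j) = C(7,5)·!2 + C(7,6)·!1 + C(7,7)·!0 = 21·1 + 7·0 + 1·1 = 22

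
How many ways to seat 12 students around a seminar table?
Circular: fix one position, arrange the rest. (12-1)! = 39916800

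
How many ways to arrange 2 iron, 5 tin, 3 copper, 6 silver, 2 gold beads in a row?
18! / (2! × 5! × 3! × 6! × 2!) = 3087564480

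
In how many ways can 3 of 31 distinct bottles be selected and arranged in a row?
P(31,3) = 31!/(31-3)! = 26970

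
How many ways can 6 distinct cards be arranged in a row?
6! = 720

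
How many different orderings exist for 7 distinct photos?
7! = 5040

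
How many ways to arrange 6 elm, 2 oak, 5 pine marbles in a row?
13! / (6! × 2! × 5!) = 36036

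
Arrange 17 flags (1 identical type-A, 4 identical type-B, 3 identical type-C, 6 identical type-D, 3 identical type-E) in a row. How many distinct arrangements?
17! / (1! × 4! × 3! × 6! × 3!) = 571771200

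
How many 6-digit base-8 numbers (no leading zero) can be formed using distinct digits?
First digit: 7 choices (nonzero). Then descending: 7 × 7 × 6 × 5 × 4 × 3 = 17640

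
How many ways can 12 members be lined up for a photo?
12! = 479001600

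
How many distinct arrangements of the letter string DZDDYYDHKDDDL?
13! / (1! × 2! × 7! × 1! × 1! × 1!) = 617760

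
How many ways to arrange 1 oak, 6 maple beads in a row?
7! / (1! × 6!) = 7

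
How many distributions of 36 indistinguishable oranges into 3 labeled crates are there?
C(36+3-1, 3-1) = C(38, 2) = 703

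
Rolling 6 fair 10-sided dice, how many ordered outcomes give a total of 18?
Coefficient of x^18 in (x + x² + ... + x^10)^6. By inclusion-exclusion on dice exceeding 10: Σ_j (-1)^j C(6,j)·C(18-1-10j, 5) = C(6,0)·C(17,5) - C(6,1)·C(7,5) = 1·6188 - 6·21 = 6062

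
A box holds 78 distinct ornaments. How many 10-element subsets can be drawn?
C(78,10) = 78!/(10!×68!) = 1258315963905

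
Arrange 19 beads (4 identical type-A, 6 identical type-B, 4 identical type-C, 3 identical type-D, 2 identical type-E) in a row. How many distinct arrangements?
19! / (4! × 6! × 4! × 3! × 2!) = 24443218800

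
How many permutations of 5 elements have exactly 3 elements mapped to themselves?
Choose the 3 fixed points C(5,3) = 10, derange the rest: !2 = Σ_{j=0}^{2} (-1)^j·2!/j! = 2 - 2 + 1 = 1. Product = 10 × 1 = 10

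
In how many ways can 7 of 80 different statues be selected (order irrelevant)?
C(80,7) = 80!/(7!×73!) = 3176716400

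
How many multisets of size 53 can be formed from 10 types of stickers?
C(53+10-1, 10-1) = C(62, 9) = 20286591270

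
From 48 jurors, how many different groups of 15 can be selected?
C(48,15) = 48!/(15!×33!) = 1093260079344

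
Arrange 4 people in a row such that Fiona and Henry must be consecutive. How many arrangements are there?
Treat the 2 as one block: (4-2+1)! × 2! = 6 × 2 = 12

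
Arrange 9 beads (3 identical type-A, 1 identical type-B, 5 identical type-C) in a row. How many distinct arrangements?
9! / (3! × 1! × 5!) = 504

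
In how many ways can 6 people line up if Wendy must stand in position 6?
Fix one position: (6-1)! = 120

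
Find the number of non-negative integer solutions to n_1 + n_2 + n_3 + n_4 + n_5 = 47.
C(47+5-1, 5-1) = C(51, 4) = 249900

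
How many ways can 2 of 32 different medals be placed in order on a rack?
P(32,2) = 32!/(32-2)! = 992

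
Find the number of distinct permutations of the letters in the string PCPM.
4! / (1! × 2! × 1!) = 12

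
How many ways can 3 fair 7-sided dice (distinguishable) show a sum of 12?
Coefficient of x^12 in (x + x² + ... + x^7)^3. By inclusion-exclusion on dice exceeding 7: Σ_j (-1)^j C(3,j)·C(12-1-7j, 2) = C(3,0)·C(11,2) - C(3,1)·C(4,2) = 1·55 - 3·6 = 37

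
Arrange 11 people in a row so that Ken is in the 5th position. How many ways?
Fix one position: (11-1)! = 3628800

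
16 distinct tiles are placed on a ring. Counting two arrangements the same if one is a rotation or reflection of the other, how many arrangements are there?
(16-1)!/2 = 1307674368000/2 = 653837184000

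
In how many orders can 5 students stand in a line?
5! = 120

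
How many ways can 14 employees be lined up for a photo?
14! = 87178291200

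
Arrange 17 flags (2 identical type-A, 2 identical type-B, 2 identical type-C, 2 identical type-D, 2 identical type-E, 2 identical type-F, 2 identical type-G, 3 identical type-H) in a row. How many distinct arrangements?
17! / (2! × 2! × 2! × 2! × 2! × 2! × 2! × 3!) = 463134672000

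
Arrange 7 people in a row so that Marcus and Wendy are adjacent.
Treat as block: (7-1)! × 2! = 720 × 2 = 1440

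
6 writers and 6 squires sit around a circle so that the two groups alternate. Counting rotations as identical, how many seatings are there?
Fix one of the writers: (6-1)! ways for the remaining writers, × 6! ways for the squires = 120 × 720 = 86400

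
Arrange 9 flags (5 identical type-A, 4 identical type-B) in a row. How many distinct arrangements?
9! / (5! × 4!) = 126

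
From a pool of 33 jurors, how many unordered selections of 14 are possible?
C(33,14) = 33!/(14!×19!) = 818809200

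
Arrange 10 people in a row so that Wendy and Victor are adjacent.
Treat as block: (10-1)! × 2! = 362880 × 2 = 725760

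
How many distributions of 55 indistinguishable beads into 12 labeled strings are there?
C(55+12-1, 12-1) = C(66, 11) = 1074082795968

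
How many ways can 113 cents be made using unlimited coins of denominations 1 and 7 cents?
Coefficient of x^113 in 1/(1-x^1) · 1/(1-x^7). Use j coins of 7 for j = 0..⌊113/7⌋ = 16, the rest in 1s: 16 + 1 = 17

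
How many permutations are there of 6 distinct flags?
6! = 720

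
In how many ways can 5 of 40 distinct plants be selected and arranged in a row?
P(40,5) = 40!/(40-5)! = 78960960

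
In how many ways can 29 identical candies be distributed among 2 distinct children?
C(29+2-1, 2-1) = C(30, 1) = 30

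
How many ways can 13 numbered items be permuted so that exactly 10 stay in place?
Choose the 10 fixed points C(13,10) = 286, derange the rest: !3 = Σ_{j=0}^{3} (-1)^j·3!/j! = 6 - 6 + 3 - 1 = 2. Product = 286 × 2 = 572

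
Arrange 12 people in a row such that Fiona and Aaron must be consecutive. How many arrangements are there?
Treat the 2 as one block: (12-2+1)! × 2! = 39916800 × 2 = 79833600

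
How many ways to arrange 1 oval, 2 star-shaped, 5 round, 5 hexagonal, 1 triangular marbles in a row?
14! / (1! × 2! × 5! × 5! × 1!) = 3027024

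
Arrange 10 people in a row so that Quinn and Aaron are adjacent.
Treat as block: (10-1)! × 2! = 362880 × 2 = 725760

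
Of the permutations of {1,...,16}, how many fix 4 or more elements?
Exactly j fixed points: C(16,j)·!(16-j); sum over j ≥ 4 (derangement numbers via !m = (m-1)·(!(m-1) + !(m-2)): !0..!12 = 1, 0, 1, 2, 9, 44, 265, 1854, 14833, 133496, 1334961, 14684570, 176214841). Σ_{j=4}^{16} C(16,j)·!(16-j) = C(16,4)·!12 + C(16,5)·!11 + C(16,6)·!10 + C(16,7)·!9 + C(16,8)·!8 + C(16,9)·!7 + C(16,10)·!6 + C(16,11)·!5 + C(16,12)·!4 + C(16,13)·!3 + C(16,14)·!2 + C(16,15)·!1 + C(16,16)·!0 = 1820·176214841 + 4368·14684570 + 8008·1334961 + 11440·133496 + 12870·14833 + 11440·1854 + 8008·265 + 4368·44 + 1820·9 + 560·2 + 120·1 + 16·0 + 1·1 = 397285216711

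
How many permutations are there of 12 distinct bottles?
12! = 479001600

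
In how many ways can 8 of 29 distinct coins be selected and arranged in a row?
P(29,8) = 29!/(29-8)! = 173059286400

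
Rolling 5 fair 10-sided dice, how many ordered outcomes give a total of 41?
Coefficient of x^41 in (x + x² + ... + x^10)^5. By inclusion-exclusion on dice exceeding 10: Σ_j (-1)^j C(5,j)·C(41-1-10j, 4) = C(5,0)·C(40,4) - C(5,1)·C(30,4) + C(5,2)·C(20,4) - C(5,3)·C(10,4) = 1·91390 - 5·27405 + 10·4845 - 10·210 = 715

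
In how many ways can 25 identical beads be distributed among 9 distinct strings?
C(25+9-1, 9-1) = C(33, 8) = 13884156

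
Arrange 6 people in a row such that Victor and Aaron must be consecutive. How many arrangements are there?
Treat the 2 as one block: (6-2+1)! × 2! = 120 × 2 = 240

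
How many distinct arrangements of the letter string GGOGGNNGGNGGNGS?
15! / (4! × 1! × 9! × 1!) = 150150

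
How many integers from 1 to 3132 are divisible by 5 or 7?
⌊3132/5⌋ + ⌊3132/7⌋ - ⌊3132/35⌋ = 626 + 447 - 89 = 984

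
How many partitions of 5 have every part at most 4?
Let r_j(i) = number of partitions of i into parts ≤ j, for i = 0..5. r_1(i) = 1 for all i; r_j(i) = r_{j-1}(i) + r_j(i-j). Rows j = 2..4: ≤2: 1 1 2 2 3 3; ≤3: 1 1 2 3 4 5; ≤4: 1 1 2 3 5 6. r_4(5) = 6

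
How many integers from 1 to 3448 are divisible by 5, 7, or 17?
⌊3448/5⌋+⌊3448/7⌋+⌊3448/17⌋ - ⌊3448/35⌋-⌊3448/85⌋-⌊3448/119⌋ + ⌊3448/595⌋ = 689+492+202 - 98-40-28 + 5 = 1222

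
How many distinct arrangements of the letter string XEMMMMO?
7! / (1! × 1! × 4! × 1!) = 210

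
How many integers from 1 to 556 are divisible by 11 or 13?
⌊556/11⌋ + ⌊556/13⌋ - ⌊556/143⌋ = 50 + 42 - 3 = 89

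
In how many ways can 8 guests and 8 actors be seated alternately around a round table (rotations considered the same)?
Fix one of the guests: (8-1)! ways for the remaining guests, × 8! ways for the actors = 5040 × 40320 = 203212800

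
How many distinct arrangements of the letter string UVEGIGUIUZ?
10! / (1! × 2! × 1! × 1! × 3! × 2!) = 151200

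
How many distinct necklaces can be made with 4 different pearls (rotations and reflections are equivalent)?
(4-1)!/2 = 6/2 = 3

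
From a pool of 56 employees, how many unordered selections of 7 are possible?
C(56,7) = 56!/(7!×49!) = 231917400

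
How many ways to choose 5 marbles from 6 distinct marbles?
C(6,5) = 6!/(5!×1!) = 6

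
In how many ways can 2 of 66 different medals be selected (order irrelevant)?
C(66,2) = 66!/(2!×64!) = 2145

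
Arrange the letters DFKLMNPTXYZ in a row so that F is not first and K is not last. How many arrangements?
By inclusion-exclusion: 11! - 2×(11-1)! + (11-2)! = 39916800 - 7257600 + 362880 = 33022080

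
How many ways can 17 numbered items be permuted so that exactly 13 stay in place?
Choose the 13 fixed points C(17,13) = 2380, derange the rest: !4 = Σ_{j=0}^{4} (-1)^j·4!/j! = 24 - 24 + 12 - 4 + 1 = 9. Product = 2380 × 9 = 21420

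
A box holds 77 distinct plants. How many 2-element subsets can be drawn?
C(77,2) = 77!/(2!×75!) = 2926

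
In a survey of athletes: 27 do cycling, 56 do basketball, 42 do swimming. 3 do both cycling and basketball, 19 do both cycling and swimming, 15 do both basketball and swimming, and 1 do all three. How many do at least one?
|A∪B∪C| = 27+56+42-3-19-15+1 = 89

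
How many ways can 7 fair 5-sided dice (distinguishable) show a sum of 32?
Coefficient of x^32 in (x + x² + ... + x^5)^7. By inclusion-exclusion on dice exceeding 5: Σ_j (-1)^j C(7,j)·C(32-1-5j, 6) = C(7,0)·C(31,6) - C(7,1)·C(26,6) + C(7,2)·C(21,6) - C(7,3)·C(16,6) + C(7,4)·C(11,6) - C(7,5)·C(6,6) = 1·736281 - 7·230230 + 21·54264 - 35·8008 + 35·462 - 21·1 = 84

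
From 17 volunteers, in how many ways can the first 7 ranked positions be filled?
P(17,7) = 17!/(17-7)! = 98017920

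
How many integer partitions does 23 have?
Pentagonal recurrence p(n) = p(n-1) + p(n-2) - p(n-5) - p(n-7) + p(n-12) + p(n-15) - ... gives p(0..22) = 1, 1, 2, 3, 5, 7, 11, 15, 22, 30, 42, 56, 77, 101, 135, 176, 231, 297, 385, 490, 627, 792, 1002. p(23) = p(22) + p(21) - p(18) - p(16) + p(11) + p(8) - p(1) = 1002 + 792 - 385 - 231 + 56 + 22 - 1 = 1255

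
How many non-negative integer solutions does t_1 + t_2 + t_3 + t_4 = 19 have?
C(19+4-1, 4-1) = C(22, 3) = 1540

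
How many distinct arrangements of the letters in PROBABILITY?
11! / (1! × 1! × 1! × 2! × 1! × 2! × 1! × 1! × 1!) = 9979200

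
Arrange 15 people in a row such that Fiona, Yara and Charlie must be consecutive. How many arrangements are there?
Treat the 3 as one block: (15-3+1)! × 3! = 6227020800 × 6 = 37362124800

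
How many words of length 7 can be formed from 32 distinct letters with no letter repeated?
P(32,7) = 32!/(32-7)! = 16963914240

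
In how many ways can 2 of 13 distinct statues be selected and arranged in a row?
P(13,2) = 13!/(13-2)! = 156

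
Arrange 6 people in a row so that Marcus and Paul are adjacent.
Treat as block: (6-1)! × 2! = 120 × 2 = 240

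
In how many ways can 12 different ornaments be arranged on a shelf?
12! = 479001600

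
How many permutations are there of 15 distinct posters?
15! = 1307674368000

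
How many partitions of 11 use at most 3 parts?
By conjugation, equals partitions of 11 into parts ≤ 3. Let r_j(i) = number of partitions of i into parts ≤ j, for i = 0..11. r_1(i) = 1 for all i; r_j(i) = r_{j-1}(i) + r_j(i-j). Rows j = 2..3: ≤2: 1 1 2 2 3 3 4 4 5 5 6 6; ≤3: 1 1 2 3 4 5 7 8 10 12 14 16. r_3(11) = 16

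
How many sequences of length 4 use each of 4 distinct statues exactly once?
4! = 24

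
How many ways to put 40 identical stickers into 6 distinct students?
C(40+6-1, 6-1) = C(45, 5) = 1221759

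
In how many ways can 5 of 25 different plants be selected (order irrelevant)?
C(25,5) = 25!/(5!×20!) = 53130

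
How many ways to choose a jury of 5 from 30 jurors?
C(30,5) = 30!/(5!×25!) = 142506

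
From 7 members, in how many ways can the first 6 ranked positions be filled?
P(7,6) = 7!/(7-6)! = 5040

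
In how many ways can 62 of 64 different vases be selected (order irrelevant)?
C(64,62) = 64!/(62!×2!) = 2016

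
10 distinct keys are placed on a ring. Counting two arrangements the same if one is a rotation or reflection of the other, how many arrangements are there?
(10-1)!/2 = 362880/2 = 181440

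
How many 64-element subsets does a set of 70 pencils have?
C(70,64) = 70!/(64!×6!) = 131115985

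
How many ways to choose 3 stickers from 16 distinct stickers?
C(16,3) = 16!/(3!×13!) = 560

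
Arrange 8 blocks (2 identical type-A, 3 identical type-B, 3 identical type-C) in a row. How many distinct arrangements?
8! / (2! × 3! × 3!) = 560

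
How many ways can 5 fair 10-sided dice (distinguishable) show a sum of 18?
Coefficient of x^18 in (x + x² + ... + x^10)^5. By inclusion-exclusion on dice exceeding 10: Σ_j (-1)^j C(5,j)·C(18-1-10j, 4) = C(5,0)·C(17,4) - C(5,1)·C(7,4) = 1·2380 - 5·35 = 2205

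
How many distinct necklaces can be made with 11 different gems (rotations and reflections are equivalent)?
(11-1)!/2 = 3628800/2 = 1814400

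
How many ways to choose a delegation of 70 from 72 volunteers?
C(72,70) = 72!/(70!×2!) = 2556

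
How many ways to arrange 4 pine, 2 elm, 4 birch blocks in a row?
10! / (4! × 2! × 4!) = 3150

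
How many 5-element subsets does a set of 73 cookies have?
C(73,5) = 73!/(5!×68!) = 15020334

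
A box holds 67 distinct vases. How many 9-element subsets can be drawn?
C(67,9) = 67!/(9!×58!) = 42757703560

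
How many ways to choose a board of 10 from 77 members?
C(77,10) = 77!/(10!×67!) = 1096993404430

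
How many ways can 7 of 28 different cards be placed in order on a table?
P(28,7) = 28!/(28-7)! = 5967561600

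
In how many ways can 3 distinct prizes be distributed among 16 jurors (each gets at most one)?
P(16,3) = 16!/(16-3)! = 3360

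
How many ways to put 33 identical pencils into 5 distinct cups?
C(33+5-1, 5-1) = C(37, 4) = 66045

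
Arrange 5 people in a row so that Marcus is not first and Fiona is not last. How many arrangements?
By inclusion-exclusion: 5! - 2×(5-1)! + (5-2)! = 120 - 48 + 6 = 78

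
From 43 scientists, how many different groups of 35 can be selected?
C(43,35) = 43!/(35!×8!) = 145008513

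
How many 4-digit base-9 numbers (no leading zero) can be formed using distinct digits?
First digit: 8 choices (nonzero). Then descending: 8 × 8 × 7 × 6 = 2688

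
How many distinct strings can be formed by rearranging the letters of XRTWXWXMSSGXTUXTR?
17! / (1! × 1! × 2! × 1! × 2! × 2! × 5! × 3!) = 61751289600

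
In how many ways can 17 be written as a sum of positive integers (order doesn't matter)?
Pentagonal recurrence p(n) = p(n-1) + p(n-2) - p(n-5) - p(n-7) + p(n-12) + p(n-15) - ... gives p(0..16) = 1, 1, 2, 3, 5, 7, 11, 15, 22, 30, 42, 56, 77, 101, 135, 176, 231. p(17) = p(16) + p(15) - p(12) - p(10) + p(5) + p(2) = 231 + 176 - 77 - 42 + 7 + 2 = 297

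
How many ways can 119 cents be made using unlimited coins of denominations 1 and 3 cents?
Coefficient of x^119 in 1/(1-x^1) · 1/(1-x^3). Use j coins of 3 for j = 0..⌊119/3⌋ = 39, the rest in 1s: 39 + 1 = 40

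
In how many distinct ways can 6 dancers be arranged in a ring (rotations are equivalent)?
Circular: fix one position, arrange the rest. (6-1)! = 120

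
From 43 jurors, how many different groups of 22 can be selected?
C(43,22) = 43!/(22!×21!) = 1052049481860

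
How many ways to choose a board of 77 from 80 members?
C(80,77) = 80!/(77!×3!) = 82160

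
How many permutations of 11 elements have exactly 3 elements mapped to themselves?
Choose the 3 fixed points C(11,3) = 165, derange the rest: !8 = Σ_{j=0}^{8} (-1)^j·8!/j! = 40320 - 40320 + 20160 - 6720 + 1680 - 336 + 56 - 8 + 1 = 14833. Product = 165 × 14833 = 2447445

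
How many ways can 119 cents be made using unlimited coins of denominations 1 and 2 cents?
Coefficient of x^119 in 1/(1-x^1) · 1/(1-x^2). Use j coins of 2 for j = 0..⌊119/2⌋ = 59, the rest in 1s: 59 + 1 = 60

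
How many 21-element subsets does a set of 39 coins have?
C(39,21) = 39!/(21!×18!) = 62359143990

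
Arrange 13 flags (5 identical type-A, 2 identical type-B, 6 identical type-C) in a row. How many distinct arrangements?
13! / (5! × 2! × 6!) = 36036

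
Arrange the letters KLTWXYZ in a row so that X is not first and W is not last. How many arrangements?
By inclusion-exclusion: 7! - 2×(7-1)! + (7-2)! = 5040 - 1440 + 120 = 3720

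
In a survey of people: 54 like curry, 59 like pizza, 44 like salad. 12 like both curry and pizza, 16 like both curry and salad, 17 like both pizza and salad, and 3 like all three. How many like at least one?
|A∪B∪C| = 54+59+44-12-16-17+3 = 115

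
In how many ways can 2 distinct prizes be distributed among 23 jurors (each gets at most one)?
P(23,2) = 23!/(23-2)! = 506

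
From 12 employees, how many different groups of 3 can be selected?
C(12,3) = 12!/(3!×9!) = 220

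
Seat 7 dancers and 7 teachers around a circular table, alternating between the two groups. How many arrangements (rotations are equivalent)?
Fix one of the dancers: (7-1)! ways for the remaining dancers, × 7! ways for the teachers = 720 × 5040 = 3628800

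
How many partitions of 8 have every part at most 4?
Let r_j(i) = number of partitions of i into parts ≤ j, for i = 0..8. r_1(i) = 1 for all i; r_j(i) = r_{j-1}(i) + r_j(i-j). Rows j = 2..4: ≤2: 1 1 2 2 3 3 4 4 5; ≤3: 1 1 2 3 4 5 7 8 10; ≤4: 1 1 2 3 5 6 9 11 15. r_4(8) = 15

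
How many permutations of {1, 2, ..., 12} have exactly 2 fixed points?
Choose the 2 fixed points C(12,2) = 66, derange the rest: !10 = Σ_{j=0}^{10} (-1)^j·10!/j! = 3628800 - 3628800 + 1814400 - 604800 + 151200 - 30240 + 5040 - 720 + 90 - 10 + 1 = 1334961. Product = 66 × 1334961 = 88107426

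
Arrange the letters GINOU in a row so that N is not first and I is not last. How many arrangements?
By inclusion-exclusion: 5! - 2×(5-1)! + (5-2)! = 120 - 48 + 6 = 78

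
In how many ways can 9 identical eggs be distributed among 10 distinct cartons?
C(9+10-1, 10-1) = C(18, 9) = 48620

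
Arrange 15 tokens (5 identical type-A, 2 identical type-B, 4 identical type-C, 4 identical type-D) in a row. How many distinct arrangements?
15! / (5! × 2! × 4! × 4!) = 9459450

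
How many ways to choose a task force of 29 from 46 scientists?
C(46,29) = 46!/(29!×17!) = 1749695026860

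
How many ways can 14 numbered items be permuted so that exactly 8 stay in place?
Choose the 8 fixed points C(14,8) = 3003, derange the rest: !6 = Σ_{j=0}^{6} (-1)^j·6!/j! = 720 - 720 + 360 - 120 + 30 - 6 + 1 = 265. Product = 3003 × 265 = 795795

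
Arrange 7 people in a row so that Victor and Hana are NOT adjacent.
Total - adjacent = 7! - (7-1)!×2 = 5040 - 1440 = 3600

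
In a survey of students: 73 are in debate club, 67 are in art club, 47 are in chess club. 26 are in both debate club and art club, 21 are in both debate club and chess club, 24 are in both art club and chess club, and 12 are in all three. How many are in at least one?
|A∪B∪C| = 73+67+47-26-21-24+12 = 128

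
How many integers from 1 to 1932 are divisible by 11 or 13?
⌊1932/11⌋ + ⌊1932/13⌋ - ⌊1932/143⌋ = 175 + 148 - 13 = 310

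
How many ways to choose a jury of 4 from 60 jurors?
C(60,4) = 60!/(4!×56!) = 487635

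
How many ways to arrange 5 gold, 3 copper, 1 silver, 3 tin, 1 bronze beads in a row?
13! / (5! × 3! × 1! × 3! × 1!) = 1441440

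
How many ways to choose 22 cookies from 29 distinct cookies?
C(29,22) = 29!/(22!×7!) = 1560780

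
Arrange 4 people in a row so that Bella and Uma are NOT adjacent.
Total - adjacent = 4! - (4-1)!×2 = 24 - 12 = 12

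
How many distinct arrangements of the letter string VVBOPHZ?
7! / (1! × 1! × 1! × 2! × 1! × 1!) = 2520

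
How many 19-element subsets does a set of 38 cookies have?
C(38,19) = 38!/(19!×19!) = 35345263800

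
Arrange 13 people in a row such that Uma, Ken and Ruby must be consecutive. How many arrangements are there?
Treat the 3 as one block: (13-3+1)! × 3! = 39916800 × 6 = 239500800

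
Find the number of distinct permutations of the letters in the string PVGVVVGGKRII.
12! / (4! × 1! × 3! × 1! × 2! × 1!) = 1663200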